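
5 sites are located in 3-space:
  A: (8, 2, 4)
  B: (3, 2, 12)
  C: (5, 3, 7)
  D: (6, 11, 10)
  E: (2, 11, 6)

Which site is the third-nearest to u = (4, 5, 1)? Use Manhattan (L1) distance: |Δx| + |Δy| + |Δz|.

d(u,A) = 4 + 3 + 3 = 10
d(u,B) = 1 + 3 + 11 = 15
d(u,C) = 1 + 2 + 6 = 9
d(u,D) = 2 + 6 + 9 = 17
d(u,E) = 2 + 6 + 5 = 13
Sorted ascending: C, A, E, B, … — the third-nearest is E.

E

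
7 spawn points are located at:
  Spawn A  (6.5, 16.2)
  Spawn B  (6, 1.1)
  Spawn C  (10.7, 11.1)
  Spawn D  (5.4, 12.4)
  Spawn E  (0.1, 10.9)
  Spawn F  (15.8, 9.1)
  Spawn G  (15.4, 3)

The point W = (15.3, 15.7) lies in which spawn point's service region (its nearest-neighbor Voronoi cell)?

Compare squared distances (the ordering matches that of the actual distances):
d²(W, Spawn A) = 77.44 + 0.25 = 77.69
d²(W, Spawn B) = 86.49 + 213.16 = 299.65
d²(W, Spawn C) = 21.16 + 21.16 = 42.32
d²(W, Spawn D) = 98.01 + 10.89 = 108.9
d²(W, Spawn E) = 231.04 + 23.04 = 254.08
d²(W, Spawn F) = 0.25 + 43.56 = 43.81
d²(W, Spawn G) = 0.01 + 161.29 = 161.3
Minimum is at Spawn C.

Spawn C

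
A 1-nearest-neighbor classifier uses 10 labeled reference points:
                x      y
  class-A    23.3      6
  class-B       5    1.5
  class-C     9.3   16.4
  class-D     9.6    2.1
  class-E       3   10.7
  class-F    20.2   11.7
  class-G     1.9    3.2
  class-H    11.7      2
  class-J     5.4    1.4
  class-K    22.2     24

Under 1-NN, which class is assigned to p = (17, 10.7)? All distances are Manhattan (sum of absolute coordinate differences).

class-F

d(p, class-A) = 6.3 + 4.7 = 11
d(p, class-B) = 12 + 9.2 = 21.2
d(p, class-C) = 7.7 + 5.7 = 13.4
d(p, class-D) = 7.4 + 8.6 = 16
d(p, class-E) = 14 + 0 = 14
d(p, class-F) = 3.2 + 1 = 4.2
d(p, class-G) = 15.1 + 7.5 = 22.6
d(p, class-H) = 5.3 + 8.7 = 14
d(p, class-J) = 11.6 + 9.3 = 20.9
d(p, class-K) = 5.2 + 13.3 = 18.5
Minimum is at class-F.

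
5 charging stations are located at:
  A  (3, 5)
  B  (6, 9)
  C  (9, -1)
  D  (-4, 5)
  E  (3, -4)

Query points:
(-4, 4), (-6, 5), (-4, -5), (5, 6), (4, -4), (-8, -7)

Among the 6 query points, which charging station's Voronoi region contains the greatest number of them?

(-4, 4) — d² to each: A:50, B:125, C:194, D:1, E:113 → nearest is D
(-6, 5) — d² to each: A:81, B:160, C:261, D:4, E:162 → nearest is D
(-4, -5) — d² to each: A:149, B:296, C:185, D:100, E:50 → nearest is E
(5, 6) — d² to each: A:5, B:10, C:65, D:82, E:104 → nearest is A
(4, -4) — d² to each: A:82, B:173, C:34, D:145, E:1 → nearest is E
(-8, -7) — d² to each: A:265, B:452, C:325, D:160, E:130 → nearest is E
Tally — A:1, D:2, E:3. E captures the most (3).

E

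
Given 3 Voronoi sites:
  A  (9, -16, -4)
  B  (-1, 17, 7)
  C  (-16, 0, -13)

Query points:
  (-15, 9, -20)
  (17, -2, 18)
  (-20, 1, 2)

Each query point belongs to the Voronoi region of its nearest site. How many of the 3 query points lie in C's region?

2

(-15, 9, -20) — d² to each: A:1457, B:989, C:131 → nearest is C
(17, -2, 18) — d² to each: A:744, B:806, C:2054 → nearest is A
(-20, 1, 2) — d² to each: A:1166, B:642, C:242 → nearest is C
2 of the 3 points have C as nearest.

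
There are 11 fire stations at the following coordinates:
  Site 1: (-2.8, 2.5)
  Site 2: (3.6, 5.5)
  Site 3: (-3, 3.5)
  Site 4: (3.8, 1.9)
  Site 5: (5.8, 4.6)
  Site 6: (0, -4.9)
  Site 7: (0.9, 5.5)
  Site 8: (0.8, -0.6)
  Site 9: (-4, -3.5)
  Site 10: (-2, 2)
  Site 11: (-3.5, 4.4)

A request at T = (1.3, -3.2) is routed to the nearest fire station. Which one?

Squared Euclidean distances:
d²(T, Site 1) = (1.3−(-2.8))² + (-3.2−2.5)² = 16.81 + 32.49 = 49.3
d²(T, Site 2) = (1.3−3.6)² + (-3.2−5.5)² = 5.29 + 75.69 = 80.98
d²(T, Site 3) = (1.3−(-3))² + (-3.2−3.5)² = 18.49 + 44.89 = 63.38
d²(T, Site 4) = (1.3−3.8)² + (-3.2−1.9)² = 6.25 + 26.01 = 32.26
d²(T, Site 5) = (1.3−5.8)² + (-3.2−4.6)² = 20.25 + 60.84 = 81.09
d²(T, Site 6) = (1.3−0)² + (-3.2−(-4.9))² = 1.69 + 2.89 = 4.58
d²(T, Site 7) = (1.3−0.9)² + (-3.2−5.5)² = 0.16 + 75.69 = 75.85
d²(T, Site 8) = (1.3−0.8)² + (-3.2−(-0.6))² = 0.25 + 6.76 = 7.01
d²(T, Site 9) = (1.3−(-4))² + (-3.2−(-3.5))² = 28.09 + 0.09 = 28.18
d²(T, Site 10) = (1.3−(-2))² + (-3.2−2)² = 10.89 + 27.04 = 37.93
d²(T, Site 11) = (1.3−(-3.5))² + (-3.2−4.4)² = 23.04 + 57.76 = 80.8
Site 6 is nearest.

Site 6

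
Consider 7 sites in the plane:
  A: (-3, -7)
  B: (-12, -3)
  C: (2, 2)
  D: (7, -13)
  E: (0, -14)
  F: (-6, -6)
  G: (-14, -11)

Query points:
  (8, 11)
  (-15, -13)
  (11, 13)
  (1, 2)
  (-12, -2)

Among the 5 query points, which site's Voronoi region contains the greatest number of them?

C

(8, 11) — d² to each: A:445, B:596, C:117, D:577, E:689, F:485, G:968 → nearest is C
(-15, -13) — d² to each: A:180, B:109, C:514, D:484, E:226, F:130, G:5 → nearest is G
(11, 13) — d² to each: A:596, B:785, C:202, D:692, E:850, F:650, G:1201 → nearest is C
(1, 2) — d² to each: A:97, B:194, C:1, D:261, E:257, F:113, G:394 → nearest is C
(-12, -2) — d² to each: A:106, B:1, C:212, D:482, E:288, F:52, G:85 → nearest is B
Tally — B:1, C:3, G:1. C captures the most (3).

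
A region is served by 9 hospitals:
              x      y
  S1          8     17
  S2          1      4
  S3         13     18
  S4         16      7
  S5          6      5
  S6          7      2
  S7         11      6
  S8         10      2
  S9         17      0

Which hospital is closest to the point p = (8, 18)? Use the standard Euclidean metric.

Since √ is increasing, it suffices to compare squared distances:
|pS1|² = 0 + 1 = 1
|pS2|² = 49 + 196 = 245
|pS3|² = 25 + 0 = 25
|pS4|² = 64 + 121 = 185
|pS5|² = 4 + 169 = 173
|pS6|² = 1 + 256 = 257
|pS7|² = 9 + 144 = 153
|pS8|² = 4 + 256 = 260
|pS9|² = 81 + 324 = 405
S1 is nearest.

S1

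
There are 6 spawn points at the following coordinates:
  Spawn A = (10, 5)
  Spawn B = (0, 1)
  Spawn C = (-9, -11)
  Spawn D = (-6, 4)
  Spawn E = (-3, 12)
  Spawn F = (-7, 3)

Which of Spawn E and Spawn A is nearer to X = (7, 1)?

Spawn A

Compare squared distances:
d²(X, Spawn E) = (7−(-3))² + (1−12)² = 100 + 121 = 221
d²(X, Spawn A) = (7−10)² + (1−5)² = 9 + 16 = 25
221 > 25, so Spawn A is closer.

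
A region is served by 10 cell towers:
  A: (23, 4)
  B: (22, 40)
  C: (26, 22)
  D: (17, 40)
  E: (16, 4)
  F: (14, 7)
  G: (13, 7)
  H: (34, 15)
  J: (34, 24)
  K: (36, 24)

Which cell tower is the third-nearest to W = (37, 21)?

H

Since √ is increasing, it suffices to compare squared distances:
|WA|² = (37−23)² + (21−4)² = 196 + 289 = 485
|WB|² = (37−22)² + (21−40)² = 225 + 361 = 586
|WC|² = (37−26)² + (21−22)² = 121 + 1 = 122
|WD|² = (37−17)² + (21−40)² = 400 + 361 = 761
|WE|² = (37−16)² + (21−4)² = 441 + 289 = 730
|WF|² = (37−14)² + (21−7)² = 529 + 196 = 725
|WG|² = (37−13)² + (21−7)² = 576 + 196 = 772
|WH|² = (37−34)² + (21−15)² = 9 + 36 = 45
|WJ|² = (37−34)² + (21−24)² = 9 + 9 = 18
|WK|² = (37−36)² + (21−24)² = 1 + 9 = 10
Sorted ascending: K, J, H, C, … — the third-nearest is H.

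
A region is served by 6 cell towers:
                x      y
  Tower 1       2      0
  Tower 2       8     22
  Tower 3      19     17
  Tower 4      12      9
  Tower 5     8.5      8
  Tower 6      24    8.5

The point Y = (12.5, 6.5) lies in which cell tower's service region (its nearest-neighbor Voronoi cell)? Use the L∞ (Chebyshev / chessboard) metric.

d(Y, Tower 1) = max(10.5, 6.5) = 10.5
d(Y, Tower 2) = max(4.5, 15.5) = 15.5
d(Y, Tower 3) = max(6.5, 10.5) = 10.5
d(Y, Tower 4) = max(0.5, 2.5) = 2.5
d(Y, Tower 5) = max(4, 1.5) = 4
d(Y, Tower 6) = max(11.5, 2) = 11.5
Minimum is at Tower 4.

Tower 4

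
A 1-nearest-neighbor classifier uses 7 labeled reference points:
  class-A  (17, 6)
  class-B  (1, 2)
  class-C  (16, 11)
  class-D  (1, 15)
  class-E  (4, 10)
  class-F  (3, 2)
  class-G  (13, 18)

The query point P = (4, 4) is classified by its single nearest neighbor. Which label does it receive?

class-F

Compare squared distances (the ordering matches that of the actual distances):
d²(P, class-A) = (4−17)² + (4−6)² = 169 + 4 = 173
d²(P, class-B) = (4−1)² + (4−2)² = 9 + 4 = 13
d²(P, class-C) = (4−16)² + (4−11)² = 144 + 49 = 193
d²(P, class-D) = (4−1)² + (4−15)² = 9 + 121 = 130
d²(P, class-E) = (4−4)² + (4−10)² = 0 + 36 = 36
d²(P, class-F) = (4−3)² + (4−2)² = 1 + 4 = 5
d²(P, class-G) = (4−13)² + (4−18)² = 81 + 196 = 277
Minimum is at class-F.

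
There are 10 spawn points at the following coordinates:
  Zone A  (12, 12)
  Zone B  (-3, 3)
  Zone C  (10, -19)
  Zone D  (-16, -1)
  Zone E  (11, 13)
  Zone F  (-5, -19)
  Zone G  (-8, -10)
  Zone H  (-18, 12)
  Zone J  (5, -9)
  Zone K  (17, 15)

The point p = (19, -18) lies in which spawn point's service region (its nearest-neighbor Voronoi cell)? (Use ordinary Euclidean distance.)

Zone C

Squared Euclidean distances:
d²(p, Zone A) = 49 + 900 = 949
d²(p, Zone B) = 484 + 441 = 925
d²(p, Zone C) = 81 + 1 = 82
d²(p, Zone D) = 1225 + 289 = 1514
d²(p, Zone E) = 64 + 961 = 1025
d²(p, Zone F) = 576 + 1 = 577
d²(p, Zone G) = 729 + 64 = 793
d²(p, Zone H) = 1369 + 900 = 2269
d²(p, Zone J) = 196 + 81 = 277
d²(p, Zone K) = 4 + 1089 = 1093
The smallest is to Zone C, so p lies in the Voronoi region of Zone C.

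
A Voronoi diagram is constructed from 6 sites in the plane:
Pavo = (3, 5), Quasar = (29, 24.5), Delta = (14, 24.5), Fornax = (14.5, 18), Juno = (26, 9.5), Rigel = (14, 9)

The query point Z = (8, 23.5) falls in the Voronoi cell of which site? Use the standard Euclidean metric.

Delta

Compare squared distances (the ordering matches that of the actual distances):
d²(Z, Pavo) = (8−3)² + (23.5−5)² = 25 + 342.25 = 367.25
d²(Z, Quasar) = (8−29)² + (23.5−24.5)² = 441 + 1 = 442
d²(Z, Delta) = (8−14)² + (23.5−24.5)² = 36 + 1 = 37
d²(Z, Fornax) = (8−14.5)² + (23.5−18)² = 42.25 + 30.25 = 72.5
d²(Z, Juno) = (8−26)² + (23.5−9.5)² = 324 + 196 = 520
d²(Z, Rigel) = (8−14)² + (23.5−9)² = 36 + 210.25 = 246.25
Delta is nearest.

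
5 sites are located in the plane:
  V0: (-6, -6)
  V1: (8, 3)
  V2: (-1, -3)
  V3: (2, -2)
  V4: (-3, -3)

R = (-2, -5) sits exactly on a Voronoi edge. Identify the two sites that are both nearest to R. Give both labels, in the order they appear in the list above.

Squared distances from R to each site:
|RV0|² = (-2−(-6))² + (-5−(-6))² = 16 + 1 = 17
|RV1|² = (-2−8)² + (-5−3)² = 100 + 64 = 164
|RV2|² = (-2−(-1))² + (-5−(-3))² = 1 + 4 = 5
|RV3|² = (-2−2)² + (-5−(-2))² = 16 + 9 = 25
|RV4|² = (-2−(-3))² + (-5−(-3))² = 1 + 4 = 5
R is equidistant from V2 and V4 (both at squared distance 5), and every other site is strictly farther — so R lies on the V2–V4 Voronoi edge.

V2 and V4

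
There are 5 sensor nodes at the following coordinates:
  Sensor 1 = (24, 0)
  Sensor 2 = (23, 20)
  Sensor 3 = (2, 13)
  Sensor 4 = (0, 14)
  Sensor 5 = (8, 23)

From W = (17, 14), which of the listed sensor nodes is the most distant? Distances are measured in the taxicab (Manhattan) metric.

d(W, Sensor 1) = |17−24| + |14−0| = 7 + 14 = 21
d(W, Sensor 2) = |17−23| + |14−20| = 6 + 6 = 12
d(W, Sensor 3) = |17−2| + |14−13| = 15 + 1 = 16
d(W, Sensor 4) = |17−0| + |14−14| = 17 + 0 = 17
d(W, Sensor 5) = |17−8| + |14−23| = 9 + 9 = 18
The largest is to Sensor 1.

Sensor 1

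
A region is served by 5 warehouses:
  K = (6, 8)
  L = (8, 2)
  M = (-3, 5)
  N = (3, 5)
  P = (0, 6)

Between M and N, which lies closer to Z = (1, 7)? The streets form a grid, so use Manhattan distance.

d(Z,M) = |1−(-3)| + |7−5| = 4 + 2 = 6
d(Z,N) = |1−3| + |7−5| = 2 + 2 = 4
6 > 4, so N is closer.

N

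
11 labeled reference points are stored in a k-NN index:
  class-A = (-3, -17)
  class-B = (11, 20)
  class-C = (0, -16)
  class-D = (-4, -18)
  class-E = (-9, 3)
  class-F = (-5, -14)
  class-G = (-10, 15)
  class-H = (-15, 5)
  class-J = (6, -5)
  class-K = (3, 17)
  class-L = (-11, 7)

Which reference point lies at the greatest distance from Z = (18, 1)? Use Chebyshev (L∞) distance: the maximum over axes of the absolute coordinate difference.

class-H

d(Z, class-A) = max(21, 18) = 21
d(Z, class-B) = max(7, 19) = 19
d(Z, class-C) = max(18, 17) = 18
d(Z, class-D) = max(22, 19) = 22
d(Z, class-E) = max(27, 2) = 27
d(Z, class-F) = max(23, 15) = 23
d(Z, class-G) = max(28, 14) = 28
d(Z, class-H) = max(33, 4) = 33
d(Z, class-J) = max(12, 6) = 12
d(Z, class-K) = max(15, 16) = 16
d(Z, class-L) = max(29, 6) = 29
The largest is to class-H.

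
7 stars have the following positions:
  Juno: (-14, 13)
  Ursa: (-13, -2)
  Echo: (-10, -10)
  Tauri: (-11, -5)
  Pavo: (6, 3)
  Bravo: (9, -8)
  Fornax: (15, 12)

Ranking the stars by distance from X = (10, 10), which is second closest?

Pavo

Squared Euclidean distances:
d²(X, Juno) = (10−(-14))² + (10−13)² = 576 + 9 = 585
d²(X, Ursa) = (10−(-13))² + (10−(-2))² = 529 + 144 = 673
d²(X, Echo) = (10−(-10))² + (10−(-10))² = 400 + 400 = 800
d²(X, Tauri) = (10−(-11))² + (10−(-5))² = 441 + 225 = 666
d²(X, Pavo) = (10−6)² + (10−3)² = 16 + 49 = 65
d²(X, Bravo) = (10−9)² + (10−(-8))² = 1 + 324 = 325
d²(X, Fornax) = (10−15)² + (10−12)² = 25 + 4 = 29
Sorted ascending: Fornax, Pavo, Bravo, … — the second-nearest is Pavo.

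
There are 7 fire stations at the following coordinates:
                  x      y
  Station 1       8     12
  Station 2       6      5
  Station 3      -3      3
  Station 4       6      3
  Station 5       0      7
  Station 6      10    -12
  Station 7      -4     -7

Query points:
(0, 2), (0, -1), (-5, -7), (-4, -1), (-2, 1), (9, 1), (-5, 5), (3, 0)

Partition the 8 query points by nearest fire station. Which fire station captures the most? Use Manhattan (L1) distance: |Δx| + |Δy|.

(0, 2) — d to each: Station 1:18, Station 2:9, Station 3:4, Station 4:7, Station 5:5, Station 6:24, Station 7:13 → nearest is Station 3
(0, -1) — d to each: Station 1:21, Station 2:12, Station 3:7, Station 4:10, Station 5:8, Station 6:21, Station 7:10 → nearest is Station 3
(-5, -7) — d to each: Station 1:32, Station 2:23, Station 3:12, Station 4:21, Station 5:19, Station 6:20, Station 7:1 → nearest is Station 7
(-4, -1) — d to each: Station 1:25, Station 2:16, Station 3:5, Station 4:14, Station 5:12, Station 6:25, Station 7:6 → nearest is Station 3
(-2, 1) — d to each: Station 1:21, Station 2:12, Station 3:3, Station 4:10, Station 5:8, Station 6:25, Station 7:10 → nearest is Station 3
(9, 1) — d to each: Station 1:12, Station 2:7, Station 3:14, Station 4:5, Station 5:15, Station 6:14, Station 7:21 → nearest is Station 4
(-5, 5) — d to each: Station 1:20, Station 2:11, Station 3:4, Station 4:13, Station 5:7, Station 6:32, Station 7:13 → nearest is Station 3
(3, 0) — d to each: Station 1:17, Station 2:8, Station 3:9, Station 4:6, Station 5:10, Station 6:19, Station 7:14 → nearest is Station 4
Tally — Station 3:5, Station 4:2, Station 7:1. Station 3 captures the most (5).

Station 3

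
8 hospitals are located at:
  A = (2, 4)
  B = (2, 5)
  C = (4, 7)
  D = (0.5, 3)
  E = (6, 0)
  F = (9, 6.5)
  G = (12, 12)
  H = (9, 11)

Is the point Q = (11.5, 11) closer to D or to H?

Compare squared distances:
|QD|² = (11.5−0.5)² + (11−3)² = 121 + 64 = 185
|QH|² = (11.5−9)² + (11−11)² = 6.25 + 0 = 6.25
185 > 6.25, so H is closer.

H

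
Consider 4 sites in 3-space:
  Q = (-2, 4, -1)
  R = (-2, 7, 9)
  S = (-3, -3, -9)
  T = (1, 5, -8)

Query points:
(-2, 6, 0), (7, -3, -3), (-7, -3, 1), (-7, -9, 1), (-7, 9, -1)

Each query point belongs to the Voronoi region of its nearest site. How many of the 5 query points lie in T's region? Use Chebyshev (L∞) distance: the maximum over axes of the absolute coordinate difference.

1

(-2, 6, 0) — d to each: Q:2, R:9, S:9, T:8 → nearest is Q
(7, -3, -3) — d to each: Q:9, R:12, S:10, T:8 → nearest is T
(-7, -3, 1) — d to each: Q:7, R:10, S:10, T:9 → nearest is Q
(-7, -9, 1) — d to each: Q:13, R:16, S:10, T:14 → nearest is S
(-7, 9, -1) — d to each: Q:5, R:10, S:12, T:8 → nearest is Q
1 of the 5 points has T as nearest.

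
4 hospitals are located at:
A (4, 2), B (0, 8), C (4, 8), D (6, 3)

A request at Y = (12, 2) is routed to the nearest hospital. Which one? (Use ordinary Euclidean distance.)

D

Squared Euclidean distances:
|YA|² = (12−4)² + (2−2)² = 64 + 0 = 64
|YB|² = (12−0)² + (2−8)² = 144 + 36 = 180
|YC|² = (12−4)² + (2−8)² = 64 + 36 = 100
|YD|² = (12−6)² + (2−3)² = 36 + 1 = 37
The smallest is to D, so Y lies in the Voronoi region of D.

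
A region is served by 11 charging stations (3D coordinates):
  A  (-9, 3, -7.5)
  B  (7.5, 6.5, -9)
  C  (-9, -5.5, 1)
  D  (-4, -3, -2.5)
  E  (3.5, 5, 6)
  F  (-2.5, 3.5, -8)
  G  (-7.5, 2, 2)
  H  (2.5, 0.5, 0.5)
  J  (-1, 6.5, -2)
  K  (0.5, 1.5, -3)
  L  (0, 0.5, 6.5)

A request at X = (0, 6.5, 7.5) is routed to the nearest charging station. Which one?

E

Squared Euclidean distances:
|XA|² = (0−(-9))² + (6.5−3)² + (7.5−(-7.5))² = 81 + 12.25 + 225 = 318.25
|XB|² = (0−7.5)² + (6.5−6.5)² + (7.5−(-9))² = 56.25 + 0 + 272.25 = 328.5
|XC|² = (0−(-9))² + (6.5−(-5.5))² + (7.5−1)² = 81 + 144 + 42.25 = 267.25
|XD|² = (0−(-4))² + (6.5−(-3))² + (7.5−(-2.5))² = 16 + 90.25 + 100 = 206.25
|XE|² = (0−3.5)² + (6.5−5)² + (7.5−6)² = 12.25 + 2.25 + 2.25 = 16.75
|XF|² = (0−(-2.5))² + (6.5−3.5)² + (7.5−(-8))² = 6.25 + 9 + 240.25 = 255.5
|XG|² = (0−(-7.5))² + (6.5−2)² + (7.5−2)² = 56.25 + 20.25 + 30.25 = 106.75
|XH|² = (0−2.5)² + (6.5−0.5)² + (7.5−0.5)² = 6.25 + 36 + 49 = 91.25
|XJ|² = (0−(-1))² + (6.5−6.5)² + (7.5−(-2))² = 1 + 0 + 90.25 = 91.25
|XK|² = (0−0.5)² + (6.5−1.5)² + (7.5−(-3))² = 0.25 + 25 + 110.25 = 135.5
|XL|² = (0−0)² + (6.5−0.5)² + (7.5−6.5)² = 0 + 36 + 1 = 37
Minimum is at E.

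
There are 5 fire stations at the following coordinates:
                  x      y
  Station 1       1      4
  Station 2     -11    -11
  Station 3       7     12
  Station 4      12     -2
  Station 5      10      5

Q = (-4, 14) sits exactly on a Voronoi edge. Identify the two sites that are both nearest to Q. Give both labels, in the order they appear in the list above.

Squared distances from Q to each site:
d²(Q, Station 1) = (-4−1)² + (14−4)² = 25 + 100 = 125
d²(Q, Station 2) = (-4−(-11))² + (14−(-11))² = 49 + 625 = 674
d²(Q, Station 3) = (-4−7)² + (14−12)² = 121 + 4 = 125
d²(Q, Station 4) = (-4−12)² + (14−(-2))² = 256 + 256 = 512
d²(Q, Station 5) = (-4−10)² + (14−5)² = 196 + 81 = 277
Q is equidistant from Station 1 and Station 3 (both at squared distance 125), and every other site is strictly farther — so Q lies on the Station 1–Station 3 Voronoi edge.

Station 1 and Station 3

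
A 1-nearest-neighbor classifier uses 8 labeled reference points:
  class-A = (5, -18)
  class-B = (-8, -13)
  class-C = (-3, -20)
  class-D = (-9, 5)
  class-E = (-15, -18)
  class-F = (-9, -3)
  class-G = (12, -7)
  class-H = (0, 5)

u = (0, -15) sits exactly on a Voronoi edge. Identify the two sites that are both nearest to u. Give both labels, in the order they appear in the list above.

Squared distances from u to each site:
d²(u, class-A) = 25 + 9 = 34
d²(u, class-B) = 64 + 4 = 68
d²(u, class-C) = 9 + 25 = 34
d²(u, class-D) = 81 + 400 = 481
d²(u, class-E) = 225 + 9 = 234
d²(u, class-F) = 81 + 144 = 225
d²(u, class-G) = 144 + 64 = 208
d²(u, class-H) = 0 + 400 = 400
u is equidistant from class-A and class-C (both at squared distance 34), and every other site is strictly farther — so u lies on the class-A–class-C Voronoi edge.

class-A and class-C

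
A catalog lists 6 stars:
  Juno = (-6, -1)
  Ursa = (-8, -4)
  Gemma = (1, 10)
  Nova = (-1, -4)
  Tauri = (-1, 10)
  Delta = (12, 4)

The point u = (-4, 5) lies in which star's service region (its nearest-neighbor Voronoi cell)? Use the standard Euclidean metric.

Tauri

Compare squared distances (the ordering matches that of the actual distances):
d²(u, Juno) = 4 + 36 = 40
d²(u, Ursa) = 16 + 81 = 97
d²(u, Gemma) = 25 + 25 = 50
d²(u, Nova) = 9 + 81 = 90
d²(u, Tauri) = 9 + 25 = 34
d²(u, Delta) = 256 + 1 = 257
The smallest is to Tauri, so u lies in the Voronoi region of Tauri.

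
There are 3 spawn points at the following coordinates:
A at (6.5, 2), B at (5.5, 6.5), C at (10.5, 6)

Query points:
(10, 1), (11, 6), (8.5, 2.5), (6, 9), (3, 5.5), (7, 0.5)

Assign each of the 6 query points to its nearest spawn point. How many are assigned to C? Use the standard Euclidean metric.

1

(10, 1) — d² to each: A:13.25, B:50.5, C:25.25 → nearest is A
(11, 6) — d² to each: A:36.25, B:30.5, C:0.25 → nearest is C
(8.5, 2.5) — d² to each: A:4.25, B:25, C:16.25 → nearest is A
(6, 9) — d² to each: A:49.25, B:6.5, C:29.25 → nearest is B
(3, 5.5) — d² to each: A:24.5, B:7.25, C:56.5 → nearest is B
(7, 0.5) — d² to each: A:2.5, B:38.25, C:42.5 → nearest is A
1 of the 6 points has C as nearest.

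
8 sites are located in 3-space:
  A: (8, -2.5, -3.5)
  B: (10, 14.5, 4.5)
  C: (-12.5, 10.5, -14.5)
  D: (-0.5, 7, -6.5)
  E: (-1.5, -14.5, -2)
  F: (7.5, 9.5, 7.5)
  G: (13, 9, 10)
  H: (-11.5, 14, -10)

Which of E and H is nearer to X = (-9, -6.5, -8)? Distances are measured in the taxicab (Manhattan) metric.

d(X,E) = |-9−(-1.5)| + |-6.5−(-14.5)| + |-8−(-2)| = 7.5 + 8 + 6 = 21.5
d(X,H) = |-9−(-11.5)| + |-6.5−14| + |-8−(-10)| = 2.5 + 20.5 + 2 = 25
21.5 < 25, so E is closer.

E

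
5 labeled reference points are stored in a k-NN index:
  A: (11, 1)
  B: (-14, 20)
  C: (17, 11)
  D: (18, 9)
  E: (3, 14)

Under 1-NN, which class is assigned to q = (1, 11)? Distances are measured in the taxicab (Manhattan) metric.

E

d(q,A) = |1−11| + |11−1| = 10 + 10 = 20
d(q,B) = |1−(-14)| + |11−20| = 15 + 9 = 24
d(q,C) = |1−17| + |11−11| = 16 + 0 = 16
d(q,D) = |1−18| + |11−9| = 17 + 2 = 19
d(q,E) = |1−3| + |11−14| = 2 + 3 = 5
Minimum is at E.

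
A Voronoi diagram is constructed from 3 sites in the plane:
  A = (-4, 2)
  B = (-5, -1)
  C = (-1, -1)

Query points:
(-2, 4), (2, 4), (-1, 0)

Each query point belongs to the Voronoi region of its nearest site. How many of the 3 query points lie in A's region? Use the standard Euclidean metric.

(-2, 4) — d² to each: A:8, B:34, C:26 → nearest is A
(2, 4) — d² to each: A:40, B:74, C:34 → nearest is C
(-1, 0) — d² to each: A:13, B:17, C:1 → nearest is C
1 of the 3 points has A as nearest.

1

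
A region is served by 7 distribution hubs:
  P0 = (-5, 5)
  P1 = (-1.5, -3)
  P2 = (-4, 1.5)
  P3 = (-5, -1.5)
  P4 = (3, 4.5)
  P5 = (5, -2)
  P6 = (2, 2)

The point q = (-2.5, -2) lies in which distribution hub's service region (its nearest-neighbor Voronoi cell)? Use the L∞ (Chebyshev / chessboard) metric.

d(q,P0) = max(2.5, 7) = 7
d(q,P1) = max(1, 1) = 1
d(q,P2) = max(1.5, 3.5) = 3.5
d(q,P3) = max(2.5, 0.5) = 2.5
d(q,P4) = max(5.5, 6.5) = 6.5
d(q,P5) = max(7.5, 0) = 7.5
d(q,P6) = max(4.5, 4) = 4.5
P1 is nearest.

P1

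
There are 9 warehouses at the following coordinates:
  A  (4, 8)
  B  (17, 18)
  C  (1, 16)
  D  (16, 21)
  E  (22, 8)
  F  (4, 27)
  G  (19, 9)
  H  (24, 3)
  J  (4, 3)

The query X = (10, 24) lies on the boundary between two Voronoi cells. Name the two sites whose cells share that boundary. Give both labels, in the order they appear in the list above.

Squared distances from X to each site:
|XA|² = 36 + 256 = 292
|XB|² = 49 + 36 = 85
|XC|² = 81 + 64 = 145
|XD|² = 36 + 9 = 45
|XE|² = 144 + 256 = 400
|XF|² = 36 + 9 = 45
|XG|² = 81 + 225 = 306
|XH|² = 196 + 441 = 637
|XJ|² = 36 + 441 = 477
X is equidistant from D and F (both at squared distance 45), and every other site is strictly farther — so X lies on the D–F Voronoi edge.

D and F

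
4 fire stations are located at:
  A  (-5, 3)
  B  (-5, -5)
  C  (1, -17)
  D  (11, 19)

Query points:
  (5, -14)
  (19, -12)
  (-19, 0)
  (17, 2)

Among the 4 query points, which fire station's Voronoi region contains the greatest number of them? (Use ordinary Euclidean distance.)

(5, -14) — d² to each: A:389, B:181, C:25, D:1125 → nearest is C
(19, -12) — d² to each: A:801, B:625, C:349, D:1025 → nearest is C
(-19, 0) — d² to each: A:205, B:221, C:689, D:1261 → nearest is A
(17, 2) — d² to each: A:485, B:533, C:617, D:325 → nearest is D
Tally — A:1, C:2, D:1. C captures the most (2).

C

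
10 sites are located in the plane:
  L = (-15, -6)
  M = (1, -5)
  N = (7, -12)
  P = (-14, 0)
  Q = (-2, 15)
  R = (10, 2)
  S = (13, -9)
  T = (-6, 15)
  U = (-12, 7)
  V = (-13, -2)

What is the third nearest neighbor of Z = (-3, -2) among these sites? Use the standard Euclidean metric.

Squared Euclidean distances:
|ZL|² = 144 + 16 = 160
|ZM|² = 16 + 9 = 25
|ZN|² = 100 + 100 = 200
|ZP|² = 121 + 4 = 125
|ZQ|² = 1 + 289 = 290
|ZR|² = 169 + 16 = 185
|ZS|² = 256 + 49 = 305
|ZT|² = 9 + 289 = 298
|ZU|² = 81 + 81 = 162
|ZV|² = 100 + 0 = 100
Sorted ascending: M, V, P, L, … — the third-nearest is P.

P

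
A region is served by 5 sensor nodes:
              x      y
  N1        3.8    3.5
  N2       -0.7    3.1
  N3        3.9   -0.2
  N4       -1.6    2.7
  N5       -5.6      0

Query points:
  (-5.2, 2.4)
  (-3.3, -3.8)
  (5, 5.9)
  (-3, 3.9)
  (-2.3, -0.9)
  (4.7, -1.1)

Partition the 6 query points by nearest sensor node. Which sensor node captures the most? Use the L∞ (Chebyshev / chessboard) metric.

N5

(-5.2, 2.4) — d to each: N1:9, N2:4.5, N3:9.1, N4:3.6, N5:2.4 → nearest is N5
(-3.3, -3.8) — d to each: N1:7.3, N2:6.9, N3:7.2, N4:6.5, N5:3.8 → nearest is N5
(5, 5.9) — d to each: N1:2.4, N2:5.7, N3:6.1, N4:6.6, N5:10.6 → nearest is N1
(-3, 3.9) — d to each: N1:6.8, N2:2.3, N3:6.9, N4:1.4, N5:3.9 → nearest is N4
(-2.3, -0.9) — d to each: N1:6.1, N2:4, N3:6.2, N4:3.6, N5:3.3 → nearest is N5
(4.7, -1.1) — d to each: N1:4.6, N2:5.4, N3:0.9, N4:6.3, N5:10.3 → nearest is N3
Tally — N1:1, N3:1, N4:1, N5:3. N5 captures the most (3).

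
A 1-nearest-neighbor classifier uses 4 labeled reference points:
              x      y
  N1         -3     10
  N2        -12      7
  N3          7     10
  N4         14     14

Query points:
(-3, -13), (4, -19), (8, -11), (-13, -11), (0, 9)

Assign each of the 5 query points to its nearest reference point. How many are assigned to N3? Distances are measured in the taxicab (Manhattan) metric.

2

(-3, -13) — d to each: N1:23, N2:29, N3:33, N4:44 → nearest is N1
(4, -19) — d to each: N1:36, N2:42, N3:32, N4:43 → nearest is N3
(8, -11) — d to each: N1:32, N2:38, N3:22, N4:31 → nearest is N3
(-13, -11) — d to each: N1:31, N2:19, N3:41, N4:52 → nearest is N2
(0, 9) — d to each: N1:4, N2:14, N3:8, N4:19 → nearest is N1
2 of the 5 points have N3 as nearest.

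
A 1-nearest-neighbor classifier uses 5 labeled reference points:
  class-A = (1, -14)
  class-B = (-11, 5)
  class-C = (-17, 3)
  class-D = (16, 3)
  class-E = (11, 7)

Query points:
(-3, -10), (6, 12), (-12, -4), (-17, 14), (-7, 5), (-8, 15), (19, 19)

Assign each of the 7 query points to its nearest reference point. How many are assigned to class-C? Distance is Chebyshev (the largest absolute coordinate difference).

(-3, -10) — d to each: class-A:4, class-B:15, class-C:14, class-D:19, class-E:17 → nearest is class-A
(6, 12) — d to each: class-A:26, class-B:17, class-C:23, class-D:10, class-E:5 → nearest is class-E
(-12, -4) — d to each: class-A:13, class-B:9, class-C:7, class-D:28, class-E:23 → nearest is class-C
(-17, 14) — d to each: class-A:28, class-B:9, class-C:11, class-D:33, class-E:28 → nearest is class-B
(-7, 5) — d to each: class-A:19, class-B:4, class-C:10, class-D:23, class-E:18 → nearest is class-B
(-8, 15) — d to each: class-A:29, class-B:10, class-C:12, class-D:24, class-E:19 → nearest is class-B
(19, 19) — d to each: class-A:33, class-B:30, class-C:36, class-D:16, class-E:12 → nearest is class-E
1 of the 7 points has class-C as nearest.

1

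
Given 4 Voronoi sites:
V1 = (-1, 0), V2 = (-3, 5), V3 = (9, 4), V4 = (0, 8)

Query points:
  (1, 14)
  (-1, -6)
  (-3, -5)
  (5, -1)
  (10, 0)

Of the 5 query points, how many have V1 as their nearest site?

(1, 14) — d² to each: V1:200, V2:97, V3:164, V4:37 → nearest is V4
(-1, -6) — d² to each: V1:36, V2:125, V3:200, V4:197 → nearest is V1
(-3, -5) — d² to each: V1:29, V2:100, V3:225, V4:178 → nearest is V1
(5, -1) — d² to each: V1:37, V2:100, V3:41, V4:106 → nearest is V1
(10, 0) — d² to each: V1:121, V2:194, V3:17, V4:164 → nearest is V3
3 of the 5 points have V1 as nearest.

3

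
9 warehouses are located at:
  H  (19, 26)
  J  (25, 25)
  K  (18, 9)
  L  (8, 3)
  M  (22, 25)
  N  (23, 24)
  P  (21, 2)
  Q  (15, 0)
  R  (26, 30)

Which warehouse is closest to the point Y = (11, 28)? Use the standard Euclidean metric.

Squared Euclidean distances:
|YH|² = 64 + 4 = 68
|YJ|² = 196 + 9 = 205
|YK|² = 49 + 361 = 410
|YL|² = 9 + 625 = 634
|YM|² = 121 + 9 = 130
|YN|² = 144 + 16 = 160
|YP|² = 100 + 676 = 776
|YQ|² = 16 + 784 = 800
|YR|² = 225 + 4 = 229
Minimum is at H.

H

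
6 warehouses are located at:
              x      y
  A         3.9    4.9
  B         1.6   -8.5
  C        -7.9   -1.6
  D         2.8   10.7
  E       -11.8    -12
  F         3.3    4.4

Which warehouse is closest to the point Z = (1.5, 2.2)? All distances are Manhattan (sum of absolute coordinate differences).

F

d(Z,A) = |1.5−3.9| + |2.2−4.9| = 2.4 + 2.7 = 5.1
d(Z,B) = |1.5−1.6| + |2.2−(-8.5)| = 0.1 + 10.7 = 10.8
d(Z,C) = |1.5−(-7.9)| + |2.2−(-1.6)| = 9.4 + 3.8 = 13.2
d(Z,D) = |1.5−2.8| + |2.2−10.7| = 1.3 + 8.5 = 9.8
d(Z,E) = |1.5−(-11.8)| + |2.2−(-12)| = 13.3 + 14.2 = 27.5
d(Z,F) = |1.5−3.3| + |2.2−4.4| = 1.8 + 2.2 = 4
Minimum is at F.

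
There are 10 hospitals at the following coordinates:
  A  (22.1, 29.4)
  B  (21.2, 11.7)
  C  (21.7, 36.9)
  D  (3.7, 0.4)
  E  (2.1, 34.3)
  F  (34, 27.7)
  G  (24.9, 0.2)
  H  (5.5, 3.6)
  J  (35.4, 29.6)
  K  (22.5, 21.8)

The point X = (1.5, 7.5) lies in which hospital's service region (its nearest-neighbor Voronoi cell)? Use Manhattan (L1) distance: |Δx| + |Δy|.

H

d(X,A) = |1.5−22.1| + |7.5−29.4| = 20.6 + 21.9 = 42.5
d(X,B) = |1.5−21.2| + |7.5−11.7| = 19.7 + 4.2 = 23.9
d(X,C) = |1.5−21.7| + |7.5−36.9| = 20.2 + 29.4 = 49.6
d(X,D) = |1.5−3.7| + |7.5−0.4| = 2.2 + 7.1 = 9.3
d(X,E) = |1.5−2.1| + |7.5−34.3| = 0.6 + 26.8 = 27.4
d(X,F) = |1.5−34| + |7.5−27.7| = 32.5 + 20.2 = 52.7
d(X,G) = |1.5−24.9| + |7.5−0.2| = 23.4 + 7.3 = 30.7
d(X,H) = |1.5−5.5| + |7.5−3.6| = 4 + 3.9 = 7.9
d(X,J) = |1.5−35.4| + |7.5−29.6| = 33.9 + 22.1 = 56
d(X,K) = |1.5−22.5| + |7.5−21.8| = 21 + 14.3 = 35.3
The smallest is to H, so X lies in the Voronoi region of H.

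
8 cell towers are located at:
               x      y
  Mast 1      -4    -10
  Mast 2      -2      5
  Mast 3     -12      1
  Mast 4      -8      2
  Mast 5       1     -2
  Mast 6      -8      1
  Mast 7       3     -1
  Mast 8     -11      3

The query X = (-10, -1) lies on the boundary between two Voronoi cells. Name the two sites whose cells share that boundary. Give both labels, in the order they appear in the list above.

Squared distances from X to each site:
d²(X, Mast 1) = 36 + 81 = 117
d²(X, Mast 2) = 64 + 36 = 100
d²(X, Mast 3) = 4 + 4 = 8
d²(X, Mast 4) = 4 + 9 = 13
d²(X, Mast 5) = 121 + 1 = 122
d²(X, Mast 6) = 4 + 4 = 8
d²(X, Mast 7) = 169 + 0 = 169
d²(X, Mast 8) = 1 + 16 = 17
X is equidistant from Mast 3 and Mast 6 (both at squared distance 8), and every other site is strictly farther — so X lies on the Mast 3–Mast 6 Voronoi edge.

Mast 3 and Mast 6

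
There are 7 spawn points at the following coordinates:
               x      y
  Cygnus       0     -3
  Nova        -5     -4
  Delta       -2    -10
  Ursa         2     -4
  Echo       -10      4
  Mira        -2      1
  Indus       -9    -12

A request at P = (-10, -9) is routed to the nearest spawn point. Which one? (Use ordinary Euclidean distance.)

Indus

Compare squared distances (the ordering matches that of the actual distances):
d²(P, Cygnus) = (-10−0)² + (-9−(-3))² = 100 + 36 = 136
d²(P, Nova) = (-10−(-5))² + (-9−(-4))² = 25 + 25 = 50
d²(P, Delta) = (-10−(-2))² + (-9−(-10))² = 64 + 1 = 65
d²(P, Ursa) = (-10−2)² + (-9−(-4))² = 144 + 25 = 169
d²(P, Echo) = (-10−(-10))² + (-9−4)² = 0 + 169 = 169
d²(P, Mira) = (-10−(-2))² + (-9−1)² = 64 + 100 = 164
d²(P, Indus) = (-10−(-9))² + (-9−(-12))² = 1 + 9 = 10
Minimum is at Indus.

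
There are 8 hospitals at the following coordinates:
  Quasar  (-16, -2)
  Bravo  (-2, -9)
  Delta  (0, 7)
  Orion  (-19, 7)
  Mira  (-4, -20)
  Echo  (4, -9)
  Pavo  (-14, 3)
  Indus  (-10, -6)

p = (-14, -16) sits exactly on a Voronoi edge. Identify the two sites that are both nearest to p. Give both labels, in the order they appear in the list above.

Squared distances from p to each site:
d²(p, Quasar) = 4 + 196 = 200
d²(p, Bravo) = 144 + 49 = 193
d²(p, Delta) = 196 + 529 = 725
d²(p, Orion) = 25 + 529 = 554
d²(p, Mira) = 100 + 16 = 116
d²(p, Echo) = 324 + 49 = 373
d²(p, Pavo) = 0 + 361 = 361
d²(p, Indus) = 16 + 100 = 116
p is equidistant from Mira and Indus (both at squared distance 116), and every other site is strictly farther — so p lies on the Mira–Indus Voronoi edge.

Mira and Indus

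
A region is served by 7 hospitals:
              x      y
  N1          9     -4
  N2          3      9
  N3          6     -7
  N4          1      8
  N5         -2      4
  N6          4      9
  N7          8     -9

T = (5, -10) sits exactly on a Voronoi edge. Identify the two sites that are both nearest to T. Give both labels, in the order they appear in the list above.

Squared distances from T to each site:
|TN1|² = (5−9)² + (-10−(-4))² = 16 + 36 = 52
|TN2|² = (5−3)² + (-10−9)² = 4 + 361 = 365
|TN3|² = (5−6)² + (-10−(-7))² = 1 + 9 = 10
|TN4|² = (5−1)² + (-10−8)² = 16 + 324 = 340
|TN5|² = (5−(-2))² + (-10−4)² = 49 + 196 = 245
|TN6|² = (5−4)² + (-10−9)² = 1 + 361 = 362
|TN7|² = (5−8)² + (-10−(-9))² = 9 + 1 = 10
T is equidistant from N3 and N7 (both at squared distance 10), and every other site is strictly farther — so T lies on the N3–N7 Voronoi edge.

N3 and N7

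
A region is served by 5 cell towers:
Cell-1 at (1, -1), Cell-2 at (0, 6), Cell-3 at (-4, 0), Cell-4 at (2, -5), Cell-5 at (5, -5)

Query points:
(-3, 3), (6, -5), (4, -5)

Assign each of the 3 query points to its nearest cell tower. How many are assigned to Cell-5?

(-3, 3) — d² to each: Cell-1:32, Cell-2:18, Cell-3:10, Cell-4:89, Cell-5:128 → nearest is Cell-3
(6, -5) — d² to each: Cell-1:41, Cell-2:157, Cell-3:125, Cell-4:16, Cell-5:1 → nearest is Cell-5
(4, -5) — d² to each: Cell-1:25, Cell-2:137, Cell-3:89, Cell-4:4, Cell-5:1 → nearest is Cell-5
2 of the 3 points have Cell-5 as nearest.

2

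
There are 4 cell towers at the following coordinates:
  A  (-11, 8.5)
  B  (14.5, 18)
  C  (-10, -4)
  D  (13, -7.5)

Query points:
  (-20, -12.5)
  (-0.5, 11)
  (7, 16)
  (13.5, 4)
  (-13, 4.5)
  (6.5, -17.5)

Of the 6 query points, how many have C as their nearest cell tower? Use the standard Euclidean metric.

1

(-20, -12.5) — d² to each: A:522, B:2120.5, C:172.25, D:1114 → nearest is C
(-0.5, 11) — d² to each: A:116.5, B:274, C:315.25, D:524.5 → nearest is A
(7, 16) — d² to each: A:380.25, B:60.25, C:689, D:588.25 → nearest is B
(13.5, 4) — d² to each: A:620.5, B:197, C:616.25, D:132.5 → nearest is D
(-13, 4.5) — d² to each: A:20, B:938.5, C:81.25, D:820 → nearest is A
(6.5, -17.5) — d² to each: A:982.25, B:1324.25, C:454.5, D:142.25 → nearest is D
1 of the 6 points has C as nearest.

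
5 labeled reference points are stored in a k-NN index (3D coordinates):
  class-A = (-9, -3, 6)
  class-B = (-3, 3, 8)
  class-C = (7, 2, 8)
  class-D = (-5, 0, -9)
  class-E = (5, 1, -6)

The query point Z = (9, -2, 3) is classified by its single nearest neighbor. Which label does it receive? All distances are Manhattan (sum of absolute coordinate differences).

class-C

d(Z, class-A) = 18 + 1 + 3 = 22
d(Z, class-B) = 12 + 5 + 5 = 22
d(Z, class-C) = 2 + 4 + 5 = 11
d(Z, class-D) = 14 + 2 + 12 = 28
d(Z, class-E) = 4 + 3 + 9 = 16
Minimum is at class-C.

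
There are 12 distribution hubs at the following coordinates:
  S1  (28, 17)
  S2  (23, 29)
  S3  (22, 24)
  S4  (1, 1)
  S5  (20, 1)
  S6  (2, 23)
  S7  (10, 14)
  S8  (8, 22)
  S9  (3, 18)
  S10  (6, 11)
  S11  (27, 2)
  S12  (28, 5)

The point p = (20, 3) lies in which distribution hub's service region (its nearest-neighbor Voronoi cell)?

S5

Since √ is increasing, it suffices to compare squared distances:
|pS1|² = (20−28)² + (3−17)² = 64 + 196 = 260
|pS2|² = (20−23)² + (3−29)² = 9 + 676 = 685
|pS3|² = (20−22)² + (3−24)² = 4 + 441 = 445
|pS4|² = (20−1)² + (3−1)² = 361 + 4 = 365
|pS5|² = (20−20)² + (3−1)² = 0 + 4 = 4
|pS6|² = (20−2)² + (3−23)² = 324 + 400 = 724
|pS7|² = (20−10)² + (3−14)² = 100 + 121 = 221
|pS8|² = (20−8)² + (3−22)² = 144 + 361 = 505
|pS9|² = (20−3)² + (3−18)² = 289 + 225 = 514
d²(p, S10) = (20−6)² + (3−11)² = 196 + 64 = 260
d²(p, S11) = (20−27)² + (3−2)² = 49 + 1 = 50
d²(p, S12) = (20−28)² + (3−5)² = 64 + 4 = 68
S5 is nearest.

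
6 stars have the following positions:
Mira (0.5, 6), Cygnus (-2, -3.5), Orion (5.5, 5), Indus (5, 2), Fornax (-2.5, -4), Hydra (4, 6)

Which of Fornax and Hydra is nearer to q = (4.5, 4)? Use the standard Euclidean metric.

Compare squared distances:
d²(q, Fornax) = (4.5−(-2.5))² + (4−(-4))² = 49 + 64 = 113
d²(q, Hydra) = (4.5−4)² + (4−6)² = 0.25 + 4 = 4.25
113 > 4.25, so Hydra is closer.

Hydra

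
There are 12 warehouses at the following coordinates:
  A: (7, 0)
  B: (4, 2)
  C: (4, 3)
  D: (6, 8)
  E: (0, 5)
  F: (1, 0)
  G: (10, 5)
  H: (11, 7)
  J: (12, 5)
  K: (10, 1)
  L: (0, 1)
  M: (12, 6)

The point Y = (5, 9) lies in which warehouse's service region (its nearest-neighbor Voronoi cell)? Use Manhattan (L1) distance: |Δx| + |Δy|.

d(Y,A) = 2 + 9 = 11
d(Y,B) = 1 + 7 = 8
d(Y,C) = 1 + 6 = 7
d(Y,D) = 1 + 1 = 2
d(Y,E) = 5 + 4 = 9
d(Y,F) = 4 + 9 = 13
d(Y,G) = 5 + 4 = 9
d(Y,H) = 6 + 2 = 8
d(Y,J) = 7 + 4 = 11
d(Y,K) = 5 + 8 = 13
d(Y,L) = 5 + 8 = 13
d(Y,M) = 7 + 3 = 10
D is nearest.

D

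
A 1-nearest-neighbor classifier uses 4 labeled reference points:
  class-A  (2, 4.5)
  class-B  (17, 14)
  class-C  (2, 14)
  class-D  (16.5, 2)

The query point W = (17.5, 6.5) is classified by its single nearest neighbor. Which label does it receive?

Compare squared distances (the ordering matches that of the actual distances):
d²(W, class-A) = 240.25 + 4 = 244.25
d²(W, class-B) = 0.25 + 56.25 = 56.5
d²(W, class-C) = 240.25 + 56.25 = 296.5
d²(W, class-D) = 1 + 20.25 = 21.25
Minimum is at class-D.

class-D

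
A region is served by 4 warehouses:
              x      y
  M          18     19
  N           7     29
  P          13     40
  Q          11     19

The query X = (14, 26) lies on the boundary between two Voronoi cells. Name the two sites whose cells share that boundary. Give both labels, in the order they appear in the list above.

N and Q

Squared distances from X to each site:
|XM|² = 16 + 49 = 65
|XN|² = 49 + 9 = 58
|XP|² = 1 + 196 = 197
|XQ|² = 9 + 49 = 58
X is equidistant from N and Q (both at squared distance 58), and every other site is strictly farther — so X lies on the N–Q Voronoi edge.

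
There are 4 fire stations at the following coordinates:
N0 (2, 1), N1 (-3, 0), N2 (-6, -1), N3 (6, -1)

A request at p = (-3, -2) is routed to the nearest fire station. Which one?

Squared Euclidean distances:
|pN0|² = (-3−2)² + (-2−1)² = 25 + 9 = 34
|pN1|² = (-3−(-3))² + (-2−0)² = 0 + 4 = 4
|pN2|² = (-3−(-6))² + (-2−(-1))² = 9 + 1 = 10
|pN3|² = (-3−6)² + (-2−(-1))² = 81 + 1 = 82
Minimum is at N1.

N1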